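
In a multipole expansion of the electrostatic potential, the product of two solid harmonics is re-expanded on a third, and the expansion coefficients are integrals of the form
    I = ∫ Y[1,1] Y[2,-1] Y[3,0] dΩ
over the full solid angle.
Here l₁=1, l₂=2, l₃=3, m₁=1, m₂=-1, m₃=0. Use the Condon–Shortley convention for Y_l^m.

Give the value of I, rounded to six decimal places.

0.143048

Rules hold: Σm=0, L=6 even, 1≤3≤3.
N = 3·5·7 = 105
Δ = 0!·2!·4!/7! = 1/105
Racah Σ t=0..0: t=0:+1/4 = 1/4
⇒ 3j(1 2 3; 0 0 0)² = 3/35, sgn -1
Racah Σ t=0..0: t=0:+1/12 = 1/12
⇒ 3j(1 2 3; 1 -1 0)² = 1/35, sgn -1
4πI² = N·(3j₀)²·(3jₘ)² = 9/35
I = +1·√(0.257143/4π) = 0.14304817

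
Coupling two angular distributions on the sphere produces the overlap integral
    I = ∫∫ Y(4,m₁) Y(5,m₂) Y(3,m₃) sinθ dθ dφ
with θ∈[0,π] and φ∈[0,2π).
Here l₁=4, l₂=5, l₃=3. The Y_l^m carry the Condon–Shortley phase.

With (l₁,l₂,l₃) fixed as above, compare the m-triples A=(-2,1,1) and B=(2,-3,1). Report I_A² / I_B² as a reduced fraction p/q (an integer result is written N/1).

l's match ⇒ only the (l;m) 3-j factors differ between A and B.
A: triangle coeff Δ(4,5,3) = 1/180180; Σ_t [4,6]: t=4:+1/384 t=5:−1/720 t=6:+1/34560 = 43/34560; (3j)²=1849/180180 [(4 5 3; -2 1 1)], sign=+1
B: triangle coeff Δ(4,5,3) = 1/180180; Σ_t [0,2]: t=0:+1/5760 t=1:−1/720 t=2:+1/2304 = -1/1280; (3j)²=27/1430 [(4 5 3; 2 -3 1)], sign=-1
I_A²/I_B² = (1849/180180)/(27/1430) = 1849/3402

1849/3402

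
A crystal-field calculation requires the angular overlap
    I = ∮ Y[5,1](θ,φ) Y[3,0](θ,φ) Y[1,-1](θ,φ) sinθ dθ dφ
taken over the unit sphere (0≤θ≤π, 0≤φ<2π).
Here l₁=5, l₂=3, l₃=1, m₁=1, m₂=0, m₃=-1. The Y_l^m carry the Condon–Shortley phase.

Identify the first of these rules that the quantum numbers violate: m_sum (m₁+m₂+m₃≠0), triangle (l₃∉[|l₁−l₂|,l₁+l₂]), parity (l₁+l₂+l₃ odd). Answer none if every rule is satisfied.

m₁+m₂+m₃ = 1 + 0 − 1 = 0  ✓
triangle: |5−3|=2 ≤ l₃=1 ≤ 5+3=8  ✗
parity: l₁+l₂+l₃ = 9 is odd

triangle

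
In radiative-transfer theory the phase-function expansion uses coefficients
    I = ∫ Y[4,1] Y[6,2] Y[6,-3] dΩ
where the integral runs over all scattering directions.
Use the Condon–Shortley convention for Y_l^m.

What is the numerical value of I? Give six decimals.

Checks pass: Σm=0; 16 even; l₃=6∈[2,10].
(2·4+1)(2·6+1)(2·6+1) = 1521
Δ: 4! 4! 8! / 17! → 1/15315300
sum: t=0:+1/829440 t=1:−1/25920 t=2:+1/9216 t=3:−1/25920 t=4:+1/829440 = 7/207360
3j²(4 6 6; 0 0 0) = Δ·Π!·Σ² = 28/2431  (sign +1)
sum: t=0:+1/5806080 t=1:−1/120960 t=2:+1/34560 t=3:−1/103680 = 13/1161216
3j²(4 6 6; 1 2 -3) = Δ·Π!·Σ² = 65/5236  (sign -1)
combine: 4πI² = 1521·28/2431·65/5236 = 7605/34969
take √, sign -1: I = -0.13155370

-0.131554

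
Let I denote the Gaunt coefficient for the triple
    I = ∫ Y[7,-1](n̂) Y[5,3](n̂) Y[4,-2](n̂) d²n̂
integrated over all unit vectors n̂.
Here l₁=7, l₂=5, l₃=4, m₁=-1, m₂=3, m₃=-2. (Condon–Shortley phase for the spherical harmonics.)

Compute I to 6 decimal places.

Rules hold: Σm=0, L=16 even, 2≤4≤12.
N = 15·11·9 = 1485
Δ = 8!·6!·2!/17! = 1/6126120
Racah Σ t=3..5: t=3:−1/69120 t=4:+1/20736 t=5:−1/69120 = 1/51840
⇒ 3j(7 5 4; 0 0 0)² = 280/21879, sgn +1
Racah Σ t=6..8: t=6:+1/138240 t=7:−1/604800 t=8:+1/58060800 = 13/2322432
⇒ 3j(7 5 4; -1 3 -2)² = 1625/94248, sgn +1
4πI² = N·(3j₀)²·(3jₘ)² = 3125/9537
I = +1·√(0.327671/4π) = 0.16147831

0.161478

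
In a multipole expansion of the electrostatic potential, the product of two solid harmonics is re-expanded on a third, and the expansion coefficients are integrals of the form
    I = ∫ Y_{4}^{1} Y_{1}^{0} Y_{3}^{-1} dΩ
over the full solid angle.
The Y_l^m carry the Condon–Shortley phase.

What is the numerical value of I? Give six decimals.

-0.238414

Rules hold: Σm=0, L=8 even, 3≤3≤5.
N = 9·3·7 = 189
Δ = 2!·6!·0!/9! = 1/252
Racah Σ t=1..1: t=1:−1/36 = -1/36
⇒ 3j(4 1 3; 0 0 0)² = 4/63, sgn +1
Racah Σ t=1..1: t=1:−1/48 = -1/48
⇒ 3j(4 1 3; 1 0 -1)² = 5/84, sgn -1
4πI² = N·(3j₀)²·(3jₘ)² = 5/7
I = -1·√(0.714286/4π) = -0.23841361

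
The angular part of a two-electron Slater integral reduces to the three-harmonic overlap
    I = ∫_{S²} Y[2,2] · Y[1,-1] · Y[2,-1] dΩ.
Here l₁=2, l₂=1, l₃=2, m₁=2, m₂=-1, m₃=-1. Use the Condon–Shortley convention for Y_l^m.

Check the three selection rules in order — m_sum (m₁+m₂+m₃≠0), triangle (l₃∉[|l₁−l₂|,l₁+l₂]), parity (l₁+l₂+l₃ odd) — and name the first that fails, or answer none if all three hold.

parity

azimuthal sum: 2 − 1 − 1 = 0  ✓
1 ≤ 2 ≤ 3 (triangle on l)  ✓
L = 2 + 1 + 2 = 5 (odd)  ✗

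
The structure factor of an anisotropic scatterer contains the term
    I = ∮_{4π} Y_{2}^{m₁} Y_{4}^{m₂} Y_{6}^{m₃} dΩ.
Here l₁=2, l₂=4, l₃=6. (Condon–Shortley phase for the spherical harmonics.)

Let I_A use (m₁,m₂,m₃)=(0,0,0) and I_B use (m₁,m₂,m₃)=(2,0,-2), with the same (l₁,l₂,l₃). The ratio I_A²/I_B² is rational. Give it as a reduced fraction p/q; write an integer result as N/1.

45/14

l's match ⇒ only the (l;m) 3-j factors differ between A and B.
A: triangle coeff Δ(2,4,6) = 1/6435; Σ_t [0,0]: t=0:+1/2304 = 1/2304; (3j)²=5/143 [(2 4 6; 0 0 0)], sign=+1
B: triangle coeff Δ(2,4,6) = 1/6435; Σ_t [0,0]: t=0:+1/13824 = 1/13824; (3j)²=14/1287 [(2 4 6; 2 0 -2)], sign=+1
I_A²/I_B² = (5/143)/(14/1287) = 45/14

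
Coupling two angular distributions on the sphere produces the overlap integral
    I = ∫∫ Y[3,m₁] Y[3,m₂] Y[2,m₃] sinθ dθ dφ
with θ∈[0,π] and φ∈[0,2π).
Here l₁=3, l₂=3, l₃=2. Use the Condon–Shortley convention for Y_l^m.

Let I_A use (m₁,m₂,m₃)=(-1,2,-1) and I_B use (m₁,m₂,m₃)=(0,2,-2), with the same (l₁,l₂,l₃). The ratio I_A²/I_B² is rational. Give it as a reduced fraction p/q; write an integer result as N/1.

Same 3,3,2: normalisation and zero-m 3j drop out of the ratio.
A: Δ: 4! 2! 2! / 9! → 1/3780; sum: t=3:−1/12 t=4:+1/48 = -1/16; 3j²(3 3 2; -1 2 -1) = Δ·Π!·Σ² = 1/28  (sign +1)
B: Δ: 4! 2! 2! / 9! → 1/3780; sum: t=3:−1/24 = -1/24; 3j²(3 3 2; 0 2 -2) = Δ·Π!·Σ² = 1/21  (sign -1)
I_A²/I_B² = (1/28)/(1/21) = 3/4

3/4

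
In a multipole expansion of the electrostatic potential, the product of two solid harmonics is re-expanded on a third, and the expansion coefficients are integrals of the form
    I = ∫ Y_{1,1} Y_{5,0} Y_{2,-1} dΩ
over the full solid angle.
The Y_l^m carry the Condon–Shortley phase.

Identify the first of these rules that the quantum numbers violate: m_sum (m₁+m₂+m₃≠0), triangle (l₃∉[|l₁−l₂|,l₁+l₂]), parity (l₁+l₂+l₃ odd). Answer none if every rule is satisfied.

Σmᵢ = 0  ✓
l₃∈[|l₁−l₂|,l₁+l₂]=[4,6], have l₃=2  ✗
Σlᵢ = 8 ⇒ even

triangle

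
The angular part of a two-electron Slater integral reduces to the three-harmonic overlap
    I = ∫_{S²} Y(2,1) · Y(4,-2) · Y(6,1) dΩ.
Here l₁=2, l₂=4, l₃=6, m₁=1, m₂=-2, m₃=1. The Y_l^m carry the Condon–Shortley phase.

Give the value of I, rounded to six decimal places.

m-sum 0 ✓  L=12 even ✓  2≤6≤6 ✓
Π(2lᵢ+1) = 5×9×13 = 585
triangle coeff Δ(2,4,6) = 1/6435
Σ_t [0,0]: t=0:+1/2304 = 1/2304
(3j)²=5/143 [(2 4 6; 0 0 0)], sign=+1
Σ_t [0,0]: t=0:+1/8640 = 1/8640
(3j)²=14/1287 [(2 4 6; 1 -2 1)], sign=-1
⇒ 4πI² = 350/1573
I = (-1)√(350/1573/(4π)) = -0.13306527

-0.133065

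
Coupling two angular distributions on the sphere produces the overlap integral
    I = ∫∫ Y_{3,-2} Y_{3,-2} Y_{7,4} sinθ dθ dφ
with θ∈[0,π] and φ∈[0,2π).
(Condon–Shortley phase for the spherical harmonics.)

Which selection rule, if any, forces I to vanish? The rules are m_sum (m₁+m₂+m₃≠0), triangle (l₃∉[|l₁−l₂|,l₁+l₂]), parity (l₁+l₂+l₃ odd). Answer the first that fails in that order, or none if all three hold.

triangle

azimuthal sum: -2 − 2 + 4 = 0  ✓
0 ≤ 7 ≤ 6 (triangle on l)  ✗
L = 3 + 3 + 7 = 13 (odd)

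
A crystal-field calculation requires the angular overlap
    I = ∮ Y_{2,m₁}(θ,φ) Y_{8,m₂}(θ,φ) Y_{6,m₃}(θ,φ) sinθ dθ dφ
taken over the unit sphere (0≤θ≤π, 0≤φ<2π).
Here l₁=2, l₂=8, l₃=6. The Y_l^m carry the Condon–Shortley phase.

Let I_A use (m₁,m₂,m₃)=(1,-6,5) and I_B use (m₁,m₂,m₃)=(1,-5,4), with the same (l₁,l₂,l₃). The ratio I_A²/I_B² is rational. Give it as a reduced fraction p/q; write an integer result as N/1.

l's match ⇒ only the (l;m) 3-j factors differ between A and B.
A: triangle coeff Δ(2,8,6) = 1/30940; Σ_t [1,1]: t=1:−1/239500800 = -1/239500800; (3j)²=2/85 [(2 8 6; 1 -6 5)], sign=+1
B: triangle coeff Δ(2,8,6) = 1/30940; Σ_t [1,1]: t=1:−1/43545600 = -1/43545600; (3j)²=33/1190 [(2 8 6; 1 -5 4)], sign=-1
I_A²/I_B² = (2/85)/(33/1190) = 28/33

28/33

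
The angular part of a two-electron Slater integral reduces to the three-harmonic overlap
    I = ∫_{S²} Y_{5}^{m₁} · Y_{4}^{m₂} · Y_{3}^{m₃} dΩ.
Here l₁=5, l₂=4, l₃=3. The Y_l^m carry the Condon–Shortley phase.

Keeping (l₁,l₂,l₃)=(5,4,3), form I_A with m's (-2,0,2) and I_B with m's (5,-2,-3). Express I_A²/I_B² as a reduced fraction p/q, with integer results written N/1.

2/9

l's match ⇒ only the (l;m) 3-j factors differ between A and B.
A: triangle coeff Δ(5,4,3) = 1/180180; Σ_t [3,4]: t=3:−1/864 t=4:+1/576 = 1/1728; (3j)²=5/1287 [(5 4 3; -2 0 2)], sign=-1
B: triangle coeff Δ(5,4,3) = 1/180180; Σ_t [0,0]: t=0:+1/34560 = 1/34560; (3j)²=5/286 [(5 4 3; 5 -2 -3)], sign=+1
I_A²/I_B² = (5/1287)/(5/286) = 2/9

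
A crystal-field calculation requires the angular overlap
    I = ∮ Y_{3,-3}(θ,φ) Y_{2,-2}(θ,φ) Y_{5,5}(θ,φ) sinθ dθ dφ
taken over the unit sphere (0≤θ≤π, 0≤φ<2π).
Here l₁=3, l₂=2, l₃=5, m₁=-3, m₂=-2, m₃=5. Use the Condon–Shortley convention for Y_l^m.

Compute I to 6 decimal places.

m-sum 0 ✓  L=10 even ✓  1≤5≤5 ✓
Π(2lᵢ+1) = 7×5×11 = 385
triangle coeff Δ(3,2,5) = 1/2310
Σ_t [0,0]: t=0:+1/144 = 1/144
(3j)²=10/231 [(3 2 5; 0 0 0)], sign=-1
Σ_t [0,0]: t=0:+1/17280 = 1/17280
(3j)²=1/11 [(3 2 5; -3 -2 5)], sign=+1
⇒ 4πI² = 50/33
I = (-1)√(50/33/(4π)) = -0.34723469

-0.347235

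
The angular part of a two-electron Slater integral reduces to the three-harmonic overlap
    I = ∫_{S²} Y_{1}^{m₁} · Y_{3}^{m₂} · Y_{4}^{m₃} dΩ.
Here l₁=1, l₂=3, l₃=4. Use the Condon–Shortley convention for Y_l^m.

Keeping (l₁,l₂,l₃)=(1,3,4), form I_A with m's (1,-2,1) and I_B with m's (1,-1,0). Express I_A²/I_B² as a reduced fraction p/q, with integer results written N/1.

1/2

Same 1,3,4: normalisation and zero-m 3j drop out of the ratio.
A: Δ: 0! 2! 6! / 9! → 1/252; sum: t=0:+1/240 = 1/240; 3j²(1 3 4; 1 -2 1) = Δ·Π!·Σ² = 1/84  (sign -1)
B: Δ: 0! 2! 6! / 9! → 1/252; sum: t=0:+1/96 = 1/96; 3j²(1 3 4; 1 -1 0) = Δ·Π!·Σ² = 1/42  (sign +1)
I_A²/I_B² = (1/84)/(1/42) = 1/2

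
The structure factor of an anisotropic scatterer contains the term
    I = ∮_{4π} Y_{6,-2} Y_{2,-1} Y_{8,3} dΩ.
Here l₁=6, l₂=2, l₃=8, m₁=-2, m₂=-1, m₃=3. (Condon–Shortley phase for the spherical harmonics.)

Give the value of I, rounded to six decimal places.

Rules hold: Σm=0, L=16 even, 4≤8≤8.
N = 13·5·17 = 1105
Δ = 0!·12!·4!/17! = 1/30940
Racah Σ t=0..0: t=0:+1/2073600 = 1/2073600
⇒ 3j(6 2 8; 0 0 0)² = 28/1105, sgn +1
Racah Σ t=0..0: t=0:+1/5806080 = 1/5806080
⇒ 3j(6 2 8; -2 -1 3)² = 165/6188, sgn -1
4πI² = N·(3j₀)²·(3jₘ)² = 165/221
I = -1·√(0.746606/4π) = -0.24374791

-0.243748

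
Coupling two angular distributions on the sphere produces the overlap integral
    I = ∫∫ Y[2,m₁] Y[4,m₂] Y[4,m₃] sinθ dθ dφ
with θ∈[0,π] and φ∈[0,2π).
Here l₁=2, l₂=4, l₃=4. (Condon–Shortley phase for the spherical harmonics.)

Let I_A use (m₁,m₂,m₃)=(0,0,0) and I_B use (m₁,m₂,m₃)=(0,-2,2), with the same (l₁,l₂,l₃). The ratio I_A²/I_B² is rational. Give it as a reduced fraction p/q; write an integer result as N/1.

l's match ⇒ only the (l;m) 3-j factors differ between A and B.
A: triangle coeff Δ(2,4,4) = 1/13860; Σ_t [0,2]: t=0:+1/192 t=1:−1/36 t=2:+1/192 = -5/288; (3j)²=20/693 [(2 4 4; 0 0 0)], sign=-1
B: triangle coeff Δ(2,4,4) = 1/13860; Σ_t [0,2]: t=0:+1/192 t=1:−1/120 t=2:+1/2880 = -1/360; (3j)²=16/3465 [(2 4 4; 0 -2 2)], sign=-1
I_A²/I_B² = (20/693)/(16/3465) = 25/4

25/4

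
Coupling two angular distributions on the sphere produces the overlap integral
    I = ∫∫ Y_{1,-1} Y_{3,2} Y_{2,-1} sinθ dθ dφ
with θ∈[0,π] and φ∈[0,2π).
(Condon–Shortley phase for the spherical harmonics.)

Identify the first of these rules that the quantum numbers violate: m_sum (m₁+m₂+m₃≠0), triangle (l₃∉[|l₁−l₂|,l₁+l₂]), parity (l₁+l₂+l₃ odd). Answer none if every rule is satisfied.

none

azimuthal sum: -1 + 2 − 1 = 0  ✓
2 ≤ 2 ≤ 4 (triangle on l)  ✓
L = 1 + 3 + 2 = 6 (even)  ✓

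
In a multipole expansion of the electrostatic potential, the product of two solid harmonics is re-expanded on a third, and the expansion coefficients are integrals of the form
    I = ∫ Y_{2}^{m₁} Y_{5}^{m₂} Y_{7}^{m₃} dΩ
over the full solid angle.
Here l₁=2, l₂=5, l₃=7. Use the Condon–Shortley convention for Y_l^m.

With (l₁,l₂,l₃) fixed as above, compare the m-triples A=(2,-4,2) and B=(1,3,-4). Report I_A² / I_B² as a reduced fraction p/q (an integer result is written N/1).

l's match ⇒ only the (l;m) 3-j factors differ between A and B.
A: triangle coeff Δ(2,5,7) = 1/15015; Σ_t [0,0]: t=0:+1/8709120 = 1/8709120; (3j)²=1/3003 [(2 5 7; 2 -4 2)], sign=-1
B: triangle coeff Δ(2,5,7) = 1/15015; Σ_t [0,0]: t=0:+1/483840 = 1/483840; (3j)²=3/91 [(2 5 7; 1 3 -4)], sign=-1
I_A²/I_B² = (1/3003)/(3/91) = 1/99

1/99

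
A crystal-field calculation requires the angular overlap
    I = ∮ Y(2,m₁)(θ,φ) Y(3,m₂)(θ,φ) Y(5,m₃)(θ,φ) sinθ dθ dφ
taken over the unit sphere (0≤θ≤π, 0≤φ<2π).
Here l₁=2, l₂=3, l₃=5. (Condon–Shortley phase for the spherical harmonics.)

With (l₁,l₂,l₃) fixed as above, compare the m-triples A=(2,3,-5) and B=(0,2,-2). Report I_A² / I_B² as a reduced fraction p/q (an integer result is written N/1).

10/3

l's match ⇒ only the (l;m) 3-j factors differ between A and B.
A: triangle coeff Δ(2,3,5) = 1/2310; Σ_t [0,0]: t=0:+1/17280 = 1/17280; (3j)²=1/11 [(2 3 5; 2 3 -5)], sign=+1
B: triangle coeff Δ(2,3,5) = 1/2310; Σ_t [0,0]: t=0:+1/480 = 1/480; (3j)²=3/110 [(2 3 5; 0 2 -2)], sign=-1
I_A²/I_B² = (1/11)/(3/110) = 10/3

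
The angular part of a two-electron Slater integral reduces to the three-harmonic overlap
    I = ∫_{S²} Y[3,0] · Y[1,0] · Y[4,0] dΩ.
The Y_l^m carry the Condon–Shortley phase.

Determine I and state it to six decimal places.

0.246233

m-sum 0 ✓  L=8 even ✓  2≤4≤4 ✓
Π(2lᵢ+1) = 7×3×9 = 189
triangle coeff Δ(3,1,4) = 1/252
Σ_t [0,0]: t=0:+1/36 = 1/36
(3j)²=4/63 [(3 1 4; 0 0 0)], sign=+1
(m-triple is (0,0,0) — same symbol as above.)
⇒ 4πI² = 16/21
I = (+1)√(16/21/(4π)) = 0.24623252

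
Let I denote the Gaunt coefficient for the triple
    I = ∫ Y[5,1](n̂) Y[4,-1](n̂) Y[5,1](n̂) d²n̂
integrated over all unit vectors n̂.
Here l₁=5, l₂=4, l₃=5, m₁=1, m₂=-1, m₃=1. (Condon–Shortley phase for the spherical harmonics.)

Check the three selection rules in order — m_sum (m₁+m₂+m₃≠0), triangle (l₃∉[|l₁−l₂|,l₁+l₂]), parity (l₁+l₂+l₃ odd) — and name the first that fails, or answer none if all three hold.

m_sum

Σmᵢ = 1  ✗
l₃∈[|l₁−l₂|,l₁+l₂]=[1,9], have l₃=5
Σlᵢ = 14 ⇒ even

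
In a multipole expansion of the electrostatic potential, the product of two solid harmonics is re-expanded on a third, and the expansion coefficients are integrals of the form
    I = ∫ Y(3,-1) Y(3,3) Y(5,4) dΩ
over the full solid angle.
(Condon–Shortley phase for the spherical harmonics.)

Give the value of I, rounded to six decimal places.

Σmᵢ = 6 ≠ 0, so the φ-integral vanishes; I = 0

0.000000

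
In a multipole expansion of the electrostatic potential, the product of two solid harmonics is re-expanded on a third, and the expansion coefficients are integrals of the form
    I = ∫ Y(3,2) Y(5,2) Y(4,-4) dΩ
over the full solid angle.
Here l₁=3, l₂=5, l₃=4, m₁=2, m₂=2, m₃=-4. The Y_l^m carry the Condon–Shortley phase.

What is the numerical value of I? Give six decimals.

m-sum 0 ✓  L=12 even ✓  2≤4≤8 ✓
Π(2lᵢ+1) = 7×11×9 = 693
triangle coeff Δ(3,5,4) = 1/180180
Σ_t [1,3]: t=1:−1/576 t=2:+1/144 t=3:−1/576 = 1/288
(3j)²=20/1001 [(3 5 4; 0 0 0)], sign=+1
Σ_t [1,1]: t=1:−1/8640 = -1/8640
(3j)²=14/1287 [(3 5 4; 2 2 -4)], sign=-1
⇒ 4πI² = 280/1859
I = (-1)√(280/1859/(4π)) = -0.10947990

-0.109480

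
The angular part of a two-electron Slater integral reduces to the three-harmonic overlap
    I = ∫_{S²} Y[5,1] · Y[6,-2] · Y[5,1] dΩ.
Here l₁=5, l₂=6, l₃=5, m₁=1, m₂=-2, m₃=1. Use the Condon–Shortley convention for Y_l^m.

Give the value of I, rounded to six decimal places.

0.125759

Rules hold: Σm=0, L=16 even, 1≤5≤11.
N = 11·13·11 = 1573
Δ = 6!·4!·6!/17! = 1/28588560
Racah Σ t=1..5: t=1:−1/345600 t=2:+1/13824 t=3:−1/5184 t=4:+1/13824 t=5:−1/345600 = -7/129600
⇒ 3j(5 6 5; 0 0 0)² = 80/7293, sgn +1
Racah Σ t=0..4: t=0:+1/829440 t=1:−1/25920 t=2:+1/9216 t=3:−1/25920 t=4:+1/829440 = 7/207360
⇒ 3j(5 6 5; 1 -2 1)² = 28/2431, sgn +1
4πI² = N·(3j₀)²·(3jₘ)² = 2240/11271
I = +1·√(0.19874/4π) = 0.12575865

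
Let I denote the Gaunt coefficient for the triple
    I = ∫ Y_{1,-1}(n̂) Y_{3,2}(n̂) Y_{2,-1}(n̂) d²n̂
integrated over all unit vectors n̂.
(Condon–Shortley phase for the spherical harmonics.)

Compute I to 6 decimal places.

Checks pass: Σm=0; 6 even; l₃=2∈[2,4].
(2·1+1)(2·3+1)(2·2+1) = 105
Δ: 2! 0! 4! / 7! → 1/105
sum: t=1:−1/4 = -1/4
3j²(1 3 2; 0 0 0) = Δ·Π!·Σ² = 3/35  (sign -1)
sum: t=2:+1/12 = 1/12
3j²(1 3 2; -1 2 -1) = Δ·Π!·Σ² = 2/21  (sign -1)
combine: 4πI² = 105·3/35·2/21 = 6/7
take √, sign +1: I = 0.26116903

0.261169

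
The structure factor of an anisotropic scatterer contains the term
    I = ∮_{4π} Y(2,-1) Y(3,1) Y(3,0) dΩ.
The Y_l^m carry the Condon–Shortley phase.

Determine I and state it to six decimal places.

-0.059471

Checks pass: Σm=0; 8 even; l₃=3∈[1,5].
(2·2+1)(2·3+1)(2·3+1) = 245
Δ: 2! 2! 4! / 9! → 1/3780
sum: t=0:+1/24 t=1:−1/4 t=2:+1/24 = -1/6
3j²(2 3 3; 0 0 0) = Δ·Π!·Σ² = 4/105  (sign +1)
sum: t=1:−1/12 t=2:+1/8 = 1/24
3j²(2 3 3; -1 1 0) = Δ·Π!·Σ² = 1/210  (sign -1)
combine: 4πI² = 245·4/105·1/210 = 2/45
take √, sign -1: I = -0.05947080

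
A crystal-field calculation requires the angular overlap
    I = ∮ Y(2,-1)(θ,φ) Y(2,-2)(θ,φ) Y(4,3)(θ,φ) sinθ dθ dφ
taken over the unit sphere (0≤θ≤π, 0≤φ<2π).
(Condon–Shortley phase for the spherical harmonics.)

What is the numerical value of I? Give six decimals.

m-sum 0 ✓  L=8 even ✓  0≤4≤4 ✓
Π(2lᵢ+1) = 5×5×9 = 225
triangle coeff Δ(2,2,4) = 1/630
Σ_t [0,0]: t=0:+1/16 = 1/16
(3j)²=2/35 [(2 2 4; 0 0 0)], sign=+1
Σ_t [0,0]: t=0:+1/144 = 1/144
(3j)²=1/18 [(2 2 4; -1 -2 3)], sign=-1
⇒ 4πI² = 5/7
I = (-1)√(5/7/(4π)) = -0.23841361

-0.238414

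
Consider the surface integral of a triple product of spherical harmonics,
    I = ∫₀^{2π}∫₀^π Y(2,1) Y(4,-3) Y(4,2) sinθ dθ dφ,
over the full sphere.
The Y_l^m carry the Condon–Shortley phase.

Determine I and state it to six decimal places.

-0.187702

m-sum 0 ✓  L=10 even ✓  2≤4≤6 ✓
Π(2lᵢ+1) = 5×9×9 = 405
triangle coeff Δ(2,4,4) = 1/13860
Σ_t [0,2]: t=0:+1/192 t=1:−1/36 t=2:+1/192 = -5/288
(3j)²=20/693 [(2 4 4; 0 0 0)], sign=-1
Σ_t [0,1]: t=0:+1/240 t=1:−1/1440 = 1/288
(3j)²=5/132 [(2 4 4; 1 -3 2)], sign=+1
⇒ 4πI² = 375/847
I = (-1)√(375/847/(4π)) = -0.18770204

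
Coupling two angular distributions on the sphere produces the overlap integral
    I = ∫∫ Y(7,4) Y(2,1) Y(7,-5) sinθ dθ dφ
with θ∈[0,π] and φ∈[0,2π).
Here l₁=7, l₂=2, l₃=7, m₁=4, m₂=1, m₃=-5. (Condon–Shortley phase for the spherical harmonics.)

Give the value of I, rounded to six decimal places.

Rules hold: Σm=0, L=16 even, 5≤7≤9.
N = 15·5·15 = 1125
Δ = 2!·12!·2!/17! = 1/185640
Racah Σ t=0..2: t=0:+1/2419200 t=1:−1/518400 t=2:+1/2419200 = -1/907200
⇒ 3j(7 2 7; 0 0 0)² = 56/3315, sgn +1
Racah Σ t=1..2: t=1:−1/14515200 t=2:+1/79833600 = -1/17740800
⇒ 3j(7 2 7; 4 1 -5)² = 729/30940, sgn -1
4πI² = N·(3j₀)²·(3jₘ)² = 21870/48841
I = -1·√(0.44778/4π) = -0.18876748

-0.188767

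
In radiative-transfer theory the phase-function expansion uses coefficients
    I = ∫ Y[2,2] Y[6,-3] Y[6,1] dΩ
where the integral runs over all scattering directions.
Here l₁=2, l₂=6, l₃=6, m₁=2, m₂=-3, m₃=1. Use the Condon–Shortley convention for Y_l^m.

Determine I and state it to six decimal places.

m-sum 0 ✓  L=14 even ✓  4≤6≤8 ✓
Π(2lᵢ+1) = 5×13×13 = 845
triangle coeff Δ(2,6,6) = 1/90090
Σ_t [0,2]: t=0:+1/69120 t=1:−1/14400 t=2:+1/69120 = -7/172800
(3j)²=14/715 [(2 6 6; 0 0 0)], sign=-1
Σ_t [0,0]: t=0:+1/120960 = 1/120960
(3j)²=24/1001 [(2 6 6; 2 -3 1)], sign=-1
⇒ 4πI² = 48/121
I = (+1)√(48/121/(4π)) = 0.17767364

0.177674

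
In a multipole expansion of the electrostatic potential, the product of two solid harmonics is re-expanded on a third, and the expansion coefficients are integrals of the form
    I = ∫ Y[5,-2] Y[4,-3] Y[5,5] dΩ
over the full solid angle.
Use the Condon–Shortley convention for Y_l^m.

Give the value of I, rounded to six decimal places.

0.140629

Rules hold: Σm=0, L=14 even, 1≤5≤9.
N = 11·9·11 = 1089
Δ = 4!·6!·4!/15! = 1/3153150
Racah Σ t=0..4: t=0:+1/69120 t=1:−1/1728 t=2:+1/576 t=3:−1/1728 t=4:+1/69120 = 7/11520
⇒ 3j(5 4 5; 0 0 0)² = 2/143, sgn -1
Racah Σ t=1..1: t=1:−1/103680 = -1/103680
⇒ 3j(5 4 5; -2 -3 5)² = 7/429, sgn -1
4πI² = N·(3j₀)²·(3jₘ)² = 42/169
I = +1·√(0.248521/4π) = 0.14062948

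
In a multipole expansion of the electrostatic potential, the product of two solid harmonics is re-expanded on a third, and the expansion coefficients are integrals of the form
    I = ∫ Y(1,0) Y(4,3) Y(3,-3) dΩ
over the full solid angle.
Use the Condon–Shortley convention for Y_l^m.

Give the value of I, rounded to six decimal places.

-0.162868

m-sum 0 ✓  L=8 even ✓  3≤3≤5 ✓
Π(2lᵢ+1) = 3×9×7 = 189
triangle coeff Δ(1,4,3) = 1/252
Σ_t [1,1]: t=1:−1/36 = -1/36
(3j)²=4/63 [(1 4 3; 0 0 0)], sign=+1
Σ_t [1,1]: t=1:−1/720 = -1/720
(3j)²=1/36 [(1 4 3; 0 3 -3)], sign=-1
⇒ 4πI² = 1/3
I = (-1)√(1/3/(4π)) = -0.16286750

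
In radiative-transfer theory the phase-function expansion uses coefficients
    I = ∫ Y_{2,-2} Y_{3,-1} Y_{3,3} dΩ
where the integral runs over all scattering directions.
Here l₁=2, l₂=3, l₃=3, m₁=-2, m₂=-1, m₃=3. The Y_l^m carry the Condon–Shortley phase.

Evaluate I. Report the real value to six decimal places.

0.132981

m-sum 0 ✓  L=8 even ✓  1≤3≤5 ✓
Π(2lᵢ+1) = 5×7×7 = 245
triangle coeff Δ(2,3,3) = 1/3780
Σ_t [0,2]: t=0:+1/24 t=1:−1/4 t=2:+1/24 = -1/6
(3j)²=4/105 [(2 3 3; 0 0 0)], sign=+1
Σ_t [2,2]: t=2:+1/96 = 1/96
(3j)²=1/42 [(2 3 3; -2 -1 3)], sign=+1
⇒ 4πI² = 2/9
I = (+1)√(2/9/(4π)) = 0.13298076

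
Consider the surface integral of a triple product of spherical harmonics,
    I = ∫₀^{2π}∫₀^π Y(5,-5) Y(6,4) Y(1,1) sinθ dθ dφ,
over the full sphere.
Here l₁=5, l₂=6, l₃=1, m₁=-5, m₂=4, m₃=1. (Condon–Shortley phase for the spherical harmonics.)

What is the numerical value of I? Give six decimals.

0.040859

Rules hold: Σm=0, L=12 even, 1≤1≤11.
N = 11·13·3 = 429
Δ = 10!·0!·2!/13! = 1/858
Racah Σ t=5..5: t=5:−1/14400 = -1/14400
⇒ 3j(5 6 1; 0 0 0)² = 6/143, sgn +1
Racah Σ t=10..10: t=10:+1/7257600 = 1/7257600
⇒ 3j(5 6 1; -5 4 1)² = 1/858, sgn +1
4πI² = N·(3j₀)²·(3jₘ)² = 3/143
I = +1·√(0.020979/4π) = 0.04085899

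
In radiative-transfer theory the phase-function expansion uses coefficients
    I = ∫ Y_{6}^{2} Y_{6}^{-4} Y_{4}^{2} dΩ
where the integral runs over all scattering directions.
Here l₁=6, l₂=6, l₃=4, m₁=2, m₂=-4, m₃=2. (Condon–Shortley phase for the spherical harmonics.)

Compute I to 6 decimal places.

Checks pass: Σm=0; 16 even; l₃=4∈[0,12].
(2·6+1)(2·6+1)(2·4+1) = 1521
Δ: 8! 4! 4! / 17! → 1/15315300
sum: t=2:+1/829440 t=3:−1/25920 t=4:+1/9216 t=5:−1/25920 t=6:+1/829440 = 7/207360
3j²(6 6 4; 0 0 0) = Δ·Π!·Σ² = 28/2431  (sign +1)
sum: t=0:+1/3870720 t=1:−1/181440 t=2:+1/138240 = 23/11612160
3j²(6 6 4; 2 -4 2) = Δ·Π!·Σ² = 529/204204  (sign +1)
combine: 4πI² = 1521·28/2431·529/204204 = 1587/34969
take √, sign +1: I = 0.06009550

0.060095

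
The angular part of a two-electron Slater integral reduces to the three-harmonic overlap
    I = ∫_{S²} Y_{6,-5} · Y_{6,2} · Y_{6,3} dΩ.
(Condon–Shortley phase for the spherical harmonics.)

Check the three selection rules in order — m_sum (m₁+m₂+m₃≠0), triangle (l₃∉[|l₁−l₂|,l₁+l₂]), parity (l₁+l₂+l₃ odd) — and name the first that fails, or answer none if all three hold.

none

Σmᵢ = 0  ✓
l₃∈[|l₁−l₂|,l₁+l₂]=[0,12], have l₃=6  ✓
Σlᵢ = 18 ⇒ even  ✓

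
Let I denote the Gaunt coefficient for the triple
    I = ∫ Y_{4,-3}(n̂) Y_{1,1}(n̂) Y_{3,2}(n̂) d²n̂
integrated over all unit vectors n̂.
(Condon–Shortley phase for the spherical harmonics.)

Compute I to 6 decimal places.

Checks pass: Σm=0; 8 even; l₃=3∈[3,5].
(2·4+1)(2·1+1)(2·3+1) = 189
Δ: 2! 6! 0! / 9! → 1/252
sum: t=1:−1/36 = -1/36
3j²(4 1 3; 0 0 0) = Δ·Π!·Σ² = 4/63  (sign +1)
sum: t=2:+1/240 = 1/240
3j²(4 1 3; -3 1 2) = Δ·Π!·Σ² = 1/12  (sign -1)
combine: 4πI² = 189·4/63·1/12 = 1/1
take √, sign -1: I = -0.28209479

-0.282095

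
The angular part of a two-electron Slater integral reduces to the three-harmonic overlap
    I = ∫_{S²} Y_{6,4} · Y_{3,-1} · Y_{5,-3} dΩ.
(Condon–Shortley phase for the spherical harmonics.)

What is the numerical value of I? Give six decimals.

m-sum 0 ✓  L=14 even ✓  3≤5≤9 ✓
Π(2lᵢ+1) = 13×7×11 = 1001
triangle coeff Δ(6,3,5) = 1/675675
Σ_t [1,3]: t=1:−1/8640 t=2:+1/2304 t=3:−1/8640 = 7/34560
(3j)²=7/429 [(6 3 5; 0 0 0)], sign=-1
Σ_t [0,2]: t=0:+1/69120 t=1:−1/30240 t=2:+1/322560 = -1/64512
(3j)²=10/1001 [(6 3 5; 4 -1 -3)], sign=-1
⇒ 4πI² = 70/429
I = (+1)√(70/429/(4π)) = 0.11395029

0.113950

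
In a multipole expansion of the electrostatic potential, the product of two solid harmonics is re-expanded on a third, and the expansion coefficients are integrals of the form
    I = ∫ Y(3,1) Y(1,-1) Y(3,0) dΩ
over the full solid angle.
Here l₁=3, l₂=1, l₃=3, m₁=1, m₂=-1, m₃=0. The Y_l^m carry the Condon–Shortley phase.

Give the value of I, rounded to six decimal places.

L=7 odd ⇒ parity kills the (l;000) factor ⇒ I = 0

0.000000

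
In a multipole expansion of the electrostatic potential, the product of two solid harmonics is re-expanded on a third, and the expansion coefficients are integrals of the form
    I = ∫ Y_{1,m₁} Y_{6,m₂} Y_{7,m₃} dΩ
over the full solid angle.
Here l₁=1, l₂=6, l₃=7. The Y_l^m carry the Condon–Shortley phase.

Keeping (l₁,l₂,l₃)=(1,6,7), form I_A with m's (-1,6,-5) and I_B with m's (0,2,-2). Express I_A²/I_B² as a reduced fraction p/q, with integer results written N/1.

1/45

Same 1,6,7: normalisation and zero-m 3j drop out of the ratio.
A: Δ: 0! 2! 12! / 15! → 1/1365; sum: t=0:+1/958003200 = 1/958003200; 3j²(1 6 7; -1 6 -5) = Δ·Π!·Σ² = 1/1365  (sign +1)
B: Δ: 0! 2! 12! / 15! → 1/1365; sum: t=0:+1/967680 = 1/967680; 3j²(1 6 7; 0 2 -2) = Δ·Π!·Σ² = 3/91  (sign -1)
I_A²/I_B² = (1/1365)/(3/91) = 1/45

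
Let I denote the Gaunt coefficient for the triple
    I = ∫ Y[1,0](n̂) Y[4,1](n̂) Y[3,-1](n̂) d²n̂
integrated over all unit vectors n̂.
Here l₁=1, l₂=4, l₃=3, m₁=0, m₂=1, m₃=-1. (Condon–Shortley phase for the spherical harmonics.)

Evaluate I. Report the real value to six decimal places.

Checks pass: Σm=0; 8 even; l₃=3∈[3,5].
(2·1+1)(2·4+1)(2·3+1) = 189
Δ: 2! 0! 6! / 9! → 1/252
sum: t=1:−1/36 = -1/36
3j²(1 4 3; 0 0 0) = Δ·Π!·Σ² = 4/63  (sign +1)
sum: t=1:−1/48 = -1/48
3j²(1 4 3; 0 1 -1) = Δ·Π!·Σ² = 5/84  (sign -1)
combine: 4πI² = 189·4/63·5/84 = 5/7
take √, sign -1: I = -0.23841361

-0.238414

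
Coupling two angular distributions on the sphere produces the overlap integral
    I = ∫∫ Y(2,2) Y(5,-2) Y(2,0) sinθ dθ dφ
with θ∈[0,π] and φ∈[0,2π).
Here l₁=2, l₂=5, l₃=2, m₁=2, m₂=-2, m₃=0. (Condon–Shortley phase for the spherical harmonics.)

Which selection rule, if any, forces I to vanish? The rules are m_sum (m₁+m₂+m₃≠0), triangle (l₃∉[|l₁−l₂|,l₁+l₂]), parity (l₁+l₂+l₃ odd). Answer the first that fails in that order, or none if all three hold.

triangle

azimuthal sum: 2 − 2 + 0 = 0  ✓
3 ≤ 2 ≤ 7 (triangle on l)  ✗
L = 2 + 5 + 2 = 9 (odd)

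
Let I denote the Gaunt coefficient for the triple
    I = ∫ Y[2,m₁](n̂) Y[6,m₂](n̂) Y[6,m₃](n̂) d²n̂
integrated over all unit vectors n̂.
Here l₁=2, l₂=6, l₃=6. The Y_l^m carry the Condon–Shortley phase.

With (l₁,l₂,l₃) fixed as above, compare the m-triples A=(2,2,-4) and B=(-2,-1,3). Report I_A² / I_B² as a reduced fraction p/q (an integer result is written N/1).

l's match ⇒ only the (l;m) 3-j factors differ between A and B.
A: triangle coeff Δ(2,6,6) = 1/90090; Σ_t [0,0]: t=0:+1/322560 = 1/322560; (3j)²=18/1001 [(2 6 6; 2 2 -4)], sign=+1
B: triangle coeff Δ(2,6,6) = 1/90090; Σ_t [2,2]: t=2:+1/120960 = 1/120960; (3j)²=24/1001 [(2 6 6; -2 -1 3)], sign=-1
I_A²/I_B² = (18/1001)/(24/1001) = 3/4

3/4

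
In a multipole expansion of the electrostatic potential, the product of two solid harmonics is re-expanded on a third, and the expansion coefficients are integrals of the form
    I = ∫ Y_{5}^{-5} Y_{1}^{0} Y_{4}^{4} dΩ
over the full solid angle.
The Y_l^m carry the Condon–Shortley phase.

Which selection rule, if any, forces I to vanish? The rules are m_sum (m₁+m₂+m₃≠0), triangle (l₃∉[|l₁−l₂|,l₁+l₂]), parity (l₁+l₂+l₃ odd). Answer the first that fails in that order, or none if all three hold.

m_sum

m₁+m₂+m₃ = -5 + 0 + 4 = -1  ✗
triangle: |5−1|=4 ≤ l₃=4 ≤ 5+1=6
parity: l₁+l₂+l₃ = 10 is even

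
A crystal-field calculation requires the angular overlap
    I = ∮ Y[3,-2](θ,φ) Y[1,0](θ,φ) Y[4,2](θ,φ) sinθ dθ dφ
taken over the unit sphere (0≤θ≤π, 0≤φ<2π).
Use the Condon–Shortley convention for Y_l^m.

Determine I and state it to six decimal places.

0.213244

m-sum 0 ✓  L=8 even ✓  2≤4≤4 ✓
Π(2lᵢ+1) = 7×3×9 = 189
triangle coeff Δ(3,1,4) = 1/252
Σ_t [0,0]: t=0:+1/36 = 1/36
(3j)²=4/63 [(3 1 4; 0 0 0)], sign=+1
Σ_t [0,0]: t=0:+1/120 = 1/120
(3j)²=1/21 [(3 1 4; -2 0 2)], sign=+1
⇒ 4πI² = 4/7
I = (+1)√(4/7/(4π)) = 0.21324362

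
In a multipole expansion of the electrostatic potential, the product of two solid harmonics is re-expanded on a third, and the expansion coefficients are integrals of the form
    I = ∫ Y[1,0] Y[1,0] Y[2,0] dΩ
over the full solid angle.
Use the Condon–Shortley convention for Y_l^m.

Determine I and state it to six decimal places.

0.252313

Checks pass: Σm=0; 4 even; l₃=2∈[0,2].
(2·1+1)(2·1+1)(2·2+1) = 45
Δ: 0! 2! 2! / 5! → 1/30
sum: t=0:+1/1 = 1/1
3j²(1 1 2; 0 0 0) = Δ·Π!·Σ² = 2/15  (sign +1)
(m-triple is (0,0,0) — same symbol as above.)
combine: 4πI² = 45·2/15·2/15 = 4/5
take √, sign +1: I = 0.25231325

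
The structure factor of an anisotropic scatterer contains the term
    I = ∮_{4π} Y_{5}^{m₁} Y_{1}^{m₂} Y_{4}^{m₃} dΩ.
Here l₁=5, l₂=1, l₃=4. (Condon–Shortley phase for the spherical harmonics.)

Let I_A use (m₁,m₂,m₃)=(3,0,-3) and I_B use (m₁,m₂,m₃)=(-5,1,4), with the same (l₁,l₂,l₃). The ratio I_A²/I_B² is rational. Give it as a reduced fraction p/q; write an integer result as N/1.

Same 5,1,4: normalisation and zero-m 3j drop out of the ratio.
A: Δ: 2! 8! 0! / 11! → 1/495; sum: t=1:−1/5040 = -1/5040; 3j²(5 1 4; 3 0 -3) = Δ·Π!·Σ² = 16/495  (sign +1)
B: Δ: 2! 8! 0! / 11! → 1/495; sum: t=2:+1/80640 = 1/80640; 3j²(5 1 4; -5 1 4) = Δ·Π!·Σ² = 1/11  (sign +1)
I_A²/I_B² = (16/495)/(1/11) = 16/45

16/45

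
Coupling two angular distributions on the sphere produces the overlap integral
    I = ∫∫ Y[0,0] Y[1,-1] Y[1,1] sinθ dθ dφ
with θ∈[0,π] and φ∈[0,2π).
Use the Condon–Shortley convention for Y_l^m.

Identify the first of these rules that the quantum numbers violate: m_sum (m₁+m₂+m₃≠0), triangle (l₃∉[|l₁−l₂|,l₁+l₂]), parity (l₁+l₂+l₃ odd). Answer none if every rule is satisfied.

none

m₁+m₂+m₃ = 0 − 1 + 1 = 0  ✓
triangle: |0−1|=1 ≤ l₃=1 ≤ 0+1=1  ✓
parity: l₁+l₂+l₃ = 2 is even  ✓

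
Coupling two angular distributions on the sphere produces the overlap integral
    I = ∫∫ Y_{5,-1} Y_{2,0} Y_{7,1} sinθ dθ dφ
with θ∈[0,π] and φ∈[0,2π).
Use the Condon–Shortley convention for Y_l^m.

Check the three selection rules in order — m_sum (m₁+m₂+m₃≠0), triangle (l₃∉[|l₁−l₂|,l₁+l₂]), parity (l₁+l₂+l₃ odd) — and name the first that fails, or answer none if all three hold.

none

m₁+m₂+m₃ = -1 + 0 + 1 = 0  ✓
triangle: |5−2|=3 ≤ l₃=7 ≤ 5+2=7  ✓
parity: l₁+l₂+l₃ = 14 is even  ✓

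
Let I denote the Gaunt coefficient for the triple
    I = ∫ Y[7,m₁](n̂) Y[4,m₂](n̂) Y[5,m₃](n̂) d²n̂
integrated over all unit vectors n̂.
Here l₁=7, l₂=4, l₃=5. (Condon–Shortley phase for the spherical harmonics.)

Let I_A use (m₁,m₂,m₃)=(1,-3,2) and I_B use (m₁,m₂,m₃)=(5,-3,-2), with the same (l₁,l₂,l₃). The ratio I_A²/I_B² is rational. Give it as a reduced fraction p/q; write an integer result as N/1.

1225/33

Same 7,4,5: normalisation and zero-m 3j drop out of the ratio.
A: Δ: 6! 8! 2! / 17! → 1/6126120; sum: t=0:+1/1036800 t=1:−1/172800 = -1/207360; 3j²(7 4 5; 1 -3 2) = Δ·Π!·Σ² = 245/14586  (sign +1)
B: Δ: 6! 8! 2! / 17! → 1/6126120; sum: t=0:+1/1036800 t=1:−1/1209600 = 1/7257600; 3j²(7 4 5; 5 -3 -2) = Δ·Π!·Σ² = 1/2210  (sign -1)
I_A²/I_B² = (245/14586)/(1/2210) = 1225/33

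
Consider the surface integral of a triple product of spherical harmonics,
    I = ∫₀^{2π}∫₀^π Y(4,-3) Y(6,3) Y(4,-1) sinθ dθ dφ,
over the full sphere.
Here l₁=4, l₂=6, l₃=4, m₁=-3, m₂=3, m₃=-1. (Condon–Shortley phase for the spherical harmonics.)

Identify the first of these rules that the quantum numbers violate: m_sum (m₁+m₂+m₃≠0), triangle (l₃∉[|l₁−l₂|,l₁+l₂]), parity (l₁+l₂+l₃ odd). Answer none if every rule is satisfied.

m_sum

azimuthal sum: -3 + 3 − 1 = -1  ✗
2 ≤ 4 ≤ 10 (triangle on l)
L = 4 + 6 + 4 = 14 (even)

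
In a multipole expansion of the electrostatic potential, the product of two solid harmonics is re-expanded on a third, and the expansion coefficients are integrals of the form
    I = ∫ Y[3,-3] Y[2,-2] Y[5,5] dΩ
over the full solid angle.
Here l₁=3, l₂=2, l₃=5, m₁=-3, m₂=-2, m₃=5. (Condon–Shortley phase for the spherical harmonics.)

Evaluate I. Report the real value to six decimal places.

m-sum 0 ✓  L=10 even ✓  1≤5≤5 ✓
Π(2lᵢ+1) = 7×5×11 = 385
triangle coeff Δ(3,2,5) = 1/2310
Σ_t [0,0]: t=0:+1/144 = 1/144
(3j)²=10/231 [(3 2 5; 0 0 0)], sign=-1
Σ_t [0,0]: t=0:+1/17280 = 1/17280
(3j)²=1/11 [(3 2 5; -3 -2 5)], sign=+1
⇒ 4πI² = 50/33
I = (-1)√(50/33/(4π)) = -0.34723469

-0.347235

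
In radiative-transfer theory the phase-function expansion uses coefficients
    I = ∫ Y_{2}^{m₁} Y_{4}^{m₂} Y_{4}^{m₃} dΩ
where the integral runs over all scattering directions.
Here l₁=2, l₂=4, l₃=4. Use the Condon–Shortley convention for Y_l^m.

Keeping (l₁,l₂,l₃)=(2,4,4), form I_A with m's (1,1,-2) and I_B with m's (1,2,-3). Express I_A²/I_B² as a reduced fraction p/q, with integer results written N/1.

l's match ⇒ only the (l;m) 3-j factors differ between A and B.
A: triangle coeff Δ(2,4,4) = 1/13860; Σ_t [0,1]: t=0:+1/240 t=1:−1/96 = -1/160; (3j)²=27/1540 [(2 4 4; 1 1 -2)], sign=-1
B: triangle coeff Δ(2,4,4) = 1/13860; Σ_t [0,1]: t=0:+1/1440 t=1:−1/240 = -1/288; (3j)²=5/132 [(2 4 4; 1 2 -3)], sign=+1
I_A²/I_B² = (27/1540)/(5/132) = 81/175

81/175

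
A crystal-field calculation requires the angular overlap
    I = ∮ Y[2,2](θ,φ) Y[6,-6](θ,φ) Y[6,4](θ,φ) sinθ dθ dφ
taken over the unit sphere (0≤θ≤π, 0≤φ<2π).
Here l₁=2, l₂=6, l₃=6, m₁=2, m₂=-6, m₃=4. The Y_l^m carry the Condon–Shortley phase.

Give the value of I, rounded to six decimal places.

-0.076075

Rules hold: Σm=0, L=14 even, 4≤6≤8.
N = 5·13·13 = 845
Δ = 2!·2!·10!/15! = 1/90090
Racah Σ t=0..2: t=0:+1/69120 t=1:−1/14400 t=2:+1/69120 = -7/172800
⇒ 3j(2 6 6; 0 0 0)² = 14/715, sgn -1
Racah Σ t=0..0: t=0:+1/14515200 = 1/14515200
⇒ 3j(2 6 6; 2 -6 4)² = 2/455, sgn +1
4πI² = N·(3j₀)²·(3jₘ)² = 4/55
I = -1·√(0.0727273/4π) = -0.07607531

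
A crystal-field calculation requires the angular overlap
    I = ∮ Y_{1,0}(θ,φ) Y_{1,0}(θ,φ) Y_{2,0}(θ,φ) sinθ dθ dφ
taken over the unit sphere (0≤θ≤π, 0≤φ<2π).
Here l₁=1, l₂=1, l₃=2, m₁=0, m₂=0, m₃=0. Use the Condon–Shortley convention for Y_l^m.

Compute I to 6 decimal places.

m-sum 0 ✓  L=4 even ✓  0≤2≤2 ✓
Π(2lᵢ+1) = 3×3×5 = 45
triangle coeff Δ(1,1,2) = 1/30
Σ_t [0,0]: t=0:+1/1 = 1/1
(3j)²=2/15 [(1 1 2; 0 0 0)], sign=+1
(m-triple is (0,0,0) — same symbol as above.)
⇒ 4πI² = 4/5
I = (+1)√(4/5/(4π)) = 0.25231325

0.252313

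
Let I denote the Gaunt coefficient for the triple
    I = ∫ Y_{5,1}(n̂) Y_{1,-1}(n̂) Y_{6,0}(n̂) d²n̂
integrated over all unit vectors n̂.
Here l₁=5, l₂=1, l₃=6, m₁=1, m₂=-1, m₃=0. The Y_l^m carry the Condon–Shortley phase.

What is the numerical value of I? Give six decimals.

Checks pass: Σm=0; 12 even; l₃=6∈[4,6].
(2·5+1)(2·1+1)(2·6+1) = 429
Δ: 0! 10! 2! / 13! → 1/858
sum: t=0:+1/14400 = 1/14400
3j²(5 1 6; 0 0 0) = Δ·Π!·Σ² = 6/143  (sign +1)
sum: t=0:+1/34560 = 1/34560
3j²(5 1 6; 1 -1 0) = Δ·Π!·Σ² = 5/286  (sign +1)
combine: 4πI² = 429·6/143·5/286 = 45/143
take √, sign +1: I = 0.15824621

0.158246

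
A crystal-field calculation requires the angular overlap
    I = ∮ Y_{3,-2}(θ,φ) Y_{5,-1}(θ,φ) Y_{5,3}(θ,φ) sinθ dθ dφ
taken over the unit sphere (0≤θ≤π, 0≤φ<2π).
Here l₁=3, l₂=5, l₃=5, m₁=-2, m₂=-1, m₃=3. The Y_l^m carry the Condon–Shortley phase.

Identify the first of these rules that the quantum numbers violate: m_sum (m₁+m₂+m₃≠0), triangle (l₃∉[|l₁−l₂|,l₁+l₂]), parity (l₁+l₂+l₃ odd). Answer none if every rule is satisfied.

parity

Σmᵢ = 0  ✓
l₃∈[|l₁−l₂|,l₁+l₂]=[2,8], have l₃=5  ✓
Σlᵢ = 13 ⇒ odd  ✗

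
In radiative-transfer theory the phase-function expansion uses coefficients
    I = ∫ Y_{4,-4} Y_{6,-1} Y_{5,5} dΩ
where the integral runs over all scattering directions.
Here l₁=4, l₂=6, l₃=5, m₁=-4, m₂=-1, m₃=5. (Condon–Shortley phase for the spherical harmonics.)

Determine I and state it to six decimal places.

l₁+l₂+l₃=15 is odd: 3j(l;000)=0 ⇒ I=0

0.000000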